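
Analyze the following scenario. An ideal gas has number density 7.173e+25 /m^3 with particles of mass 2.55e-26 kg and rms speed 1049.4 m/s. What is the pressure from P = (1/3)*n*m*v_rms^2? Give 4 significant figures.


Step 1: v_rms^2 = 1049.4^2 = 1.101e+06
Step 2: n*m = 7.173e+25*2.55e-26 = 1.829
Step 3: P = (1/3)*1.829*1.101e+06 = 6.714e+05 Pa

6.714e+05


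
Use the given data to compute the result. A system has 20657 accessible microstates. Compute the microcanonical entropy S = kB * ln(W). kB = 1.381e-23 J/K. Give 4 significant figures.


Step 1: ln(W) = ln(20657) = 9.936
Step 2: S = kB * ln(W) = 1.381e-23 * 9.936
Step 3: S = 1.372e-22 J/K

1.372e-22


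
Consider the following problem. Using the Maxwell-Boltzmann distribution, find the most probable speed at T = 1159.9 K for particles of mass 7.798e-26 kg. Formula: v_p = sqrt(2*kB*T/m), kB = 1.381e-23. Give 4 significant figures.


Step 1: Numerator = 2*kB*T = 2*1.381e-23*1159.9 = 3.204e-20
Step 2: Ratio = 3.204e-20 / 7.798e-26 = 4.108e+05
Step 3: v_p = sqrt(4.108e+05) = 641 m/s

641


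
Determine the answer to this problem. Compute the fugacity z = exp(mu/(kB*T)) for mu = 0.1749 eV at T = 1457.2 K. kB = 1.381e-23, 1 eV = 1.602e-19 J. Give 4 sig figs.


Step 1: Convert mu to Joules: 0.1749*1.602e-19 = 2.802e-20 J
Step 2: kB*T = 1.381e-23*1457.2 = 2.012e-20 J
Step 3: mu/(kB*T) = 1.392
Step 4: z = exp(1.392) = 4.024

4.024


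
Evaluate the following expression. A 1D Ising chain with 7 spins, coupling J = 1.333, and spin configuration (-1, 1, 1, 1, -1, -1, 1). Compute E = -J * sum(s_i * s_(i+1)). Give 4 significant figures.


Step 1: Nearest-neighbor products: -1, 1, 1, -1, 1, -1
Step 2: Sum of products = 0
Step 3: E = -1.333 * 0 = 0

0


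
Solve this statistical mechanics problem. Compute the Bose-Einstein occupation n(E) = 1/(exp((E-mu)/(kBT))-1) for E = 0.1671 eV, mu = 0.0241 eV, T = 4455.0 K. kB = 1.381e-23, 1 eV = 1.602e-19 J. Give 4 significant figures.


Step 1: (E - mu) = 0.143 eV
Step 2: x = (E-mu)*eV/(kB*T) = 0.143*1.602e-19/(1.381e-23*4455.0) = 0.3724
Step 3: exp(x) = 1.451
Step 4: n = 1/(exp(x)-1) = 2.217

2.217


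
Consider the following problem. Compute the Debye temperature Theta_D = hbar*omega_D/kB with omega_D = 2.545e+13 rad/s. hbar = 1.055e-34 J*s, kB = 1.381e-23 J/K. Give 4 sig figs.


Step 1: hbar*omega_D = 1.055e-34 * 2.545e+13 = 2.685e-21 J
Step 2: Theta_D = 2.685e-21 / 1.381e-23
Step 3: Theta_D = 194.4 K

194.4


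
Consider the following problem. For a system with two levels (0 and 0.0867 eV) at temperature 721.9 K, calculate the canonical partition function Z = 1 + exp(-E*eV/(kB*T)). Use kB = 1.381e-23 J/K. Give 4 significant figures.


Step 1: Compute beta*E = E*eV/(kB*T) = 0.0867*1.602e-19/(1.381e-23*721.9) = 1.393
Step 2: exp(-beta*E) = exp(-1.393) = 0.2483
Step 3: Z = 1 + 0.2483 = 1.248

1.248


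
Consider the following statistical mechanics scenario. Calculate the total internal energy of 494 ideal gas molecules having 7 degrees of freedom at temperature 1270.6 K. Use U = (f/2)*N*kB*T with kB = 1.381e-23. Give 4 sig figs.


Step 1: f/2 = 7/2 = 3.5
Step 2: N*kB*T = 494*1.381e-23*1270.6 = 8.668e-18
Step 3: U = 3.5 * 8.668e-18 = 3.034e-17 J

3.034e-17


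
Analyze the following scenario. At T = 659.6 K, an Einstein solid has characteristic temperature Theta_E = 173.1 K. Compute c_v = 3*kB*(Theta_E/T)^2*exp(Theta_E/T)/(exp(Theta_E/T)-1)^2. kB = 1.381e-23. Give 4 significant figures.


Step 1: x = Theta_E/T = 173.1/659.6 = 0.2624
Step 2: x^2 = 0.06887
Step 3: exp(x) = 1.3
Step 4: c_v = 3*1.381e-23*0.06887*1.3/(1.3-1)^2 = 4.119e-23

4.119e-23


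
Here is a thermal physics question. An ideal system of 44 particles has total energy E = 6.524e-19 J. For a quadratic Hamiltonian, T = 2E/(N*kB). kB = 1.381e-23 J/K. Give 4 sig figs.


Step 1: Numerator = 2*E = 2*6.524e-19 = 1.305e-18 J
Step 2: Denominator = N*kB = 44*1.381e-23 = 6.076e-22
Step 3: T = 1.305e-18 / 6.076e-22 = 2147 K

2147


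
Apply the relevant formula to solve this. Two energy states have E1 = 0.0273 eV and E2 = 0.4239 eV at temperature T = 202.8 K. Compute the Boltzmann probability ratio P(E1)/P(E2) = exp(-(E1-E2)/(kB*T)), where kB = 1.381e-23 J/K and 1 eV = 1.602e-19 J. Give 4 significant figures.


Step 1: Compute energy difference dE = E1 - E2 = 0.0273 - 0.4239 = -0.3966 eV
Step 2: Convert to Joules: dE_J = -0.3966 * 1.602e-19 = -6.354e-20 J
Step 3: Compute exponent = -dE_J / (kB * T) = -(-6.354e-20) / (1.381e-23 * 202.8) = 22.69
Step 4: P(E1)/P(E2) = exp(22.69) = 7.117e+09

7.117e+09


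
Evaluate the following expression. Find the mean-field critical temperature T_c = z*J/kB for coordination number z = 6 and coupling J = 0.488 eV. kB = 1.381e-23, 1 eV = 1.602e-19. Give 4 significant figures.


Step 1: z*J = 6*0.488 = 2.928 eV
Step 2: Convert to Joules: 2.928*1.602e-19 = 4.691e-19 J
Step 3: T_c = 4.691e-19 / 1.381e-23 = 3.397e+04 K

3.397e+04


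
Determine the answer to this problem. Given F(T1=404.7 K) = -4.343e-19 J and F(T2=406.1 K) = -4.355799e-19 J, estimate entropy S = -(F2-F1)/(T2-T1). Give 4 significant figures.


Step 1: dF = F2 - F1 = -4.355799e-19 - (-4.343e-19) = -1.2799e-21 J
Step 2: dT = T2 - T1 = 406.1 - 404.7 = 1.4 K
Step 3: S = -dF/dT = -(-1.2799e-21)/1.4 = 9.142e-22 J/K

9.142e-22


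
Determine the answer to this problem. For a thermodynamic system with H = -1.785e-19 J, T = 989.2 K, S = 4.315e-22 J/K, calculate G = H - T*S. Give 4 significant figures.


Step 1: T*S = 989.2 * 4.315e-22 = 4.268e-19 J
Step 2: G = H - T*S = -1.785e-19 - 4.268e-19
Step 3: G = -6.053e-19 J

-6.053e-19


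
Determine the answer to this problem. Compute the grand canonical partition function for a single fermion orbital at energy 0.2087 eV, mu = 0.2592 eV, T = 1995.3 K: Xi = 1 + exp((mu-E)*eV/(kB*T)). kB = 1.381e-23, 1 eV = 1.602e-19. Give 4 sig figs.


Step 1: (mu - E) = 0.2592 - 0.2087 = 0.0505 eV
Step 2: x = (mu-E)*eV/(kB*T) = 0.0505*1.602e-19/(1.381e-23*1995.3) = 0.2936
Step 3: exp(x) = 1.341
Step 4: Xi = 1 + 1.341 = 2.341

2.341


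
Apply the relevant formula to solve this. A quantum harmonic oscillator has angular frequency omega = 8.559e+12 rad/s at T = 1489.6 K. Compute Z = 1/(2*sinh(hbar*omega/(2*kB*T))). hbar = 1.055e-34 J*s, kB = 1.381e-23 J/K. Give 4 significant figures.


Step 1: Compute x = hbar*omega/(kB*T) = 1.055e-34*8.559e+12/(1.381e-23*1489.6) = 0.04389
Step 2: x/2 = 0.02195
Step 3: sinh(x/2) = 0.02195
Step 4: Z = 1/(2*0.02195) = 22.78

22.78


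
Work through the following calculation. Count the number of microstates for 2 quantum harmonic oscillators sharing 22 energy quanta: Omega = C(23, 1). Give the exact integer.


Step 1: Use binomial coefficient C(23, 1)
Step 2: Numerator = 23! / 22!
Step 3: Denominator = 1!
Step 4: Omega = 23

23


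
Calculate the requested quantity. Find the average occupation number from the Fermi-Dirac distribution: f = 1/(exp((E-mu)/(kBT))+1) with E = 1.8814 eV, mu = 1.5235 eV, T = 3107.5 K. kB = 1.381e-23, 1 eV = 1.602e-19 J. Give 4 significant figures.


Step 1: (E - mu) = 1.8814 - 1.5235 = 0.3579 eV
Step 2: Convert: (E-mu)*eV = 5.734e-20 J
Step 3: x = (E-mu)*eV/(kB*T) = 1.336
Step 4: f = 1/(exp(1.336)+1) = 0.2082

0.2082


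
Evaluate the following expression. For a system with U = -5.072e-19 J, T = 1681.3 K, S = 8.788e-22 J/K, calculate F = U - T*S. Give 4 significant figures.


Step 1: T*S = 1681.3 * 8.788e-22 = 1.478e-18 J
Step 2: F = U - T*S = -5.072e-19 - 1.478e-18
Step 3: F = -1.985e-18 J

-1.985e-18


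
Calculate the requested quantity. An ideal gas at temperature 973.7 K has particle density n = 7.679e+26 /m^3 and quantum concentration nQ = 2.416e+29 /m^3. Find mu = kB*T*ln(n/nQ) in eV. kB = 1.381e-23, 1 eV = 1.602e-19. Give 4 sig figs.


Step 1: n/nQ = 7.679e+26/2.416e+29 = 0.003178
Step 2: ln(n/nQ) = -5.751
Step 3: mu = kB*T*ln(n/nQ) = 1.345e-20*-5.751 = -7.734e-20 J
Step 4: Convert to eV: -7.734e-20/1.602e-19 = -0.4828 eV

-0.4828


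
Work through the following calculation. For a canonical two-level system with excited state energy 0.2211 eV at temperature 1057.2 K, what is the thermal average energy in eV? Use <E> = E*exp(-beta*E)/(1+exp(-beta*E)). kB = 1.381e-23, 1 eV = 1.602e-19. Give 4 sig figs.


Step 1: beta*E = 0.2211*1.602e-19/(1.381e-23*1057.2) = 2.426
Step 2: exp(-beta*E) = 0.08838
Step 3: <E> = 0.2211*0.08838/(1+0.08838) = 0.01795 eV

0.01795


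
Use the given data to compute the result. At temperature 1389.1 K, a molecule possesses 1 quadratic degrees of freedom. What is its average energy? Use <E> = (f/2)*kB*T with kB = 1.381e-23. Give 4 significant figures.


Step 1: f/2 = 1/2 = 0.5
Step 2: kB*T = 1.381e-23 * 1389.1 = 1.918e-20
Step 3: <E> = 0.5 * 1.918e-20 = 9.592e-21 J

9.592e-21


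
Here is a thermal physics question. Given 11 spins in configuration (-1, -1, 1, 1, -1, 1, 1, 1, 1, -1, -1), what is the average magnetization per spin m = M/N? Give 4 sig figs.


Step 1: Count up spins (+1): 6, down spins (-1): 5
Step 2: Total magnetization M = 6 - 5 = 1
Step 3: m = M/N = 1/11 = 0.09091

0.09091


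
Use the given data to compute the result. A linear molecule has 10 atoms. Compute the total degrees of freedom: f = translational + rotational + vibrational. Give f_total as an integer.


Step 1: Translational DOF = 3
Step 2: Rotational DOF (linear) = 2
Step 3: Vibrational DOF = 3*10 - 5 = 25
Step 4: Total = 3 + 2 + 25 = 30

30


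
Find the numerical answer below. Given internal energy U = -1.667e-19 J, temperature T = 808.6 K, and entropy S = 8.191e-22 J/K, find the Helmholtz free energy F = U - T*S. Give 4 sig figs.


Step 1: T*S = 808.6 * 8.191e-22 = 6.623e-19 J
Step 2: F = U - T*S = -1.667e-19 - 6.623e-19
Step 3: F = -8.29e-19 J

-8.29e-19


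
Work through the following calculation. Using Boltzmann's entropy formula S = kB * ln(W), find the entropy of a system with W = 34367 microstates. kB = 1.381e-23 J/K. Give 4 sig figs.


Step 1: ln(W) = ln(34367) = 10.44
Step 2: S = kB * ln(W) = 1.381e-23 * 10.44
Step 3: S = 1.442e-22 J/K

1.442e-22


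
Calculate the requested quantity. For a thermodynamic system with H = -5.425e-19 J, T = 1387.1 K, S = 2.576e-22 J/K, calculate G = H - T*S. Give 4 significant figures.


Step 1: T*S = 1387.1 * 2.576e-22 = 3.573e-19 J
Step 2: G = H - T*S = -5.425e-19 - 3.573e-19
Step 3: G = -8.998e-19 J

-8.998e-19


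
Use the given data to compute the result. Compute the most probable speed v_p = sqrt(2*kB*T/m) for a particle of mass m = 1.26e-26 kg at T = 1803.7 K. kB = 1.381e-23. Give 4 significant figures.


Step 1: Numerator = 2*kB*T = 2*1.381e-23*1803.7 = 4.982e-20
Step 2: Ratio = 4.982e-20 / 1.26e-26 = 3.954e+06
Step 3: v_p = sqrt(3.954e+06) = 1988 m/s

1988


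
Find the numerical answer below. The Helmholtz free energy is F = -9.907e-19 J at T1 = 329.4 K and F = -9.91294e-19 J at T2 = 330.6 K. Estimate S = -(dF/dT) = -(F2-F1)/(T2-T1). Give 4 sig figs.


Step 1: dF = F2 - F1 = -9.91294e-19 - (-9.907e-19) = -5.94e-22 J
Step 2: dT = T2 - T1 = 330.6 - 329.4 = 1.2 K
Step 3: S = -dF/dT = -(-5.94e-22)/1.2 = 4.95e-22 J/K

4.95e-22


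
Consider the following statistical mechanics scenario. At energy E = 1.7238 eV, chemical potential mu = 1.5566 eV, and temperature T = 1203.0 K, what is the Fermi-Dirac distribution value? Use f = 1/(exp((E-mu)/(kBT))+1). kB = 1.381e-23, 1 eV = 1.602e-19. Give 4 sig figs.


Step 1: (E - mu) = 1.7238 - 1.5566 = 0.1672 eV
Step 2: Convert: (E-mu)*eV = 2.679e-20 J
Step 3: x = (E-mu)*eV/(kB*T) = 1.612
Step 4: f = 1/(exp(1.612)+1) = 0.1663

0.1663


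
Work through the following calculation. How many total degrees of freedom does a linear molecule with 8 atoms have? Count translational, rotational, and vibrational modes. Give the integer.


Step 1: Translational DOF = 3
Step 2: Rotational DOF (linear) = 2
Step 3: Vibrational DOF = 3*8 - 5 = 19
Step 4: Total = 3 + 2 + 19 = 24

24


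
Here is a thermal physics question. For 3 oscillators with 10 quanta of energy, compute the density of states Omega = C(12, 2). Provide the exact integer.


Step 1: Use binomial coefficient C(12, 2)
Step 2: Numerator = 12! / 10!
Step 3: Denominator = 2!
Step 4: Omega = 66

66


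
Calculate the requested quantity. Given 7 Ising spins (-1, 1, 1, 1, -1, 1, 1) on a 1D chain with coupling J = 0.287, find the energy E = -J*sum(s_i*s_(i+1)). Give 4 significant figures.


Step 1: Nearest-neighbor products: -1, 1, 1, -1, -1, 1
Step 2: Sum of products = 0
Step 3: E = -0.287 * 0 = 0

0


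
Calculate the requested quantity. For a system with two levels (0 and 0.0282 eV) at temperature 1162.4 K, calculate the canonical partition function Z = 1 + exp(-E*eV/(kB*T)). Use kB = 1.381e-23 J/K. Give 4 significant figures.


Step 1: Compute beta*E = E*eV/(kB*T) = 0.0282*1.602e-19/(1.381e-23*1162.4) = 0.2814
Step 2: exp(-beta*E) = exp(-0.2814) = 0.7547
Step 3: Z = 1 + 0.7547 = 1.755

1.755


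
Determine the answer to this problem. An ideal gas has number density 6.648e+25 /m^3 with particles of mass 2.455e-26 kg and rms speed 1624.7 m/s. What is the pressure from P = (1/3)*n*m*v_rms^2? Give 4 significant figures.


Step 1: v_rms^2 = 1624.7^2 = 2.64e+06
Step 2: n*m = 6.648e+25*2.455e-26 = 1.632
Step 3: P = (1/3)*1.632*2.64e+06 = 1.436e+06 Pa

1.436e+06


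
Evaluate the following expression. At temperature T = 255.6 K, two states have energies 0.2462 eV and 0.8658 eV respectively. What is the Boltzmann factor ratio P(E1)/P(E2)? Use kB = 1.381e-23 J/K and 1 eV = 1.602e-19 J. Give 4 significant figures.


Step 1: Compute energy difference dE = E1 - E2 = 0.2462 - 0.8658 = -0.6196 eV
Step 2: Convert to Joules: dE_J = -0.6196 * 1.602e-19 = -9.926e-20 J
Step 3: Compute exponent = -dE_J / (kB * T) = -(-9.926e-20) / (1.381e-23 * 255.6) = 28.12
Step 4: P(E1)/P(E2) = exp(28.12) = 1.631e+12

1.631e+12


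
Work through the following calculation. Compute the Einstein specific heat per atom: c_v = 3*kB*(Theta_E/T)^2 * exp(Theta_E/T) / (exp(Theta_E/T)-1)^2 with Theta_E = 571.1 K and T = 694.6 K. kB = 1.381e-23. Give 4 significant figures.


Step 1: x = Theta_E/T = 571.1/694.6 = 0.8222
Step 2: x^2 = 0.676
Step 3: exp(x) = 2.276
Step 4: c_v = 3*1.381e-23*0.676*2.276/(2.276-1)^2 = 3.917e-23

3.917e-23


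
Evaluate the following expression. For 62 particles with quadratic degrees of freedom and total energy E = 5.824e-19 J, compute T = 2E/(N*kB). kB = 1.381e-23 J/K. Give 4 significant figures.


Step 1: Numerator = 2*E = 2*5.824e-19 = 1.165e-18 J
Step 2: Denominator = N*kB = 62*1.381e-23 = 8.562e-22
Step 3: T = 1.165e-18 / 8.562e-22 = 1360 K

1360


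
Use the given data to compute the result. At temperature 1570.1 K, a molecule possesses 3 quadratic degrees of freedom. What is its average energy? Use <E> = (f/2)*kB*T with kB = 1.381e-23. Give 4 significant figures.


Step 1: f/2 = 3/2 = 1.5
Step 2: kB*T = 1.381e-23 * 1570.1 = 2.168e-20
Step 3: <E> = 1.5 * 2.168e-20 = 3.252e-20 J

3.252e-20


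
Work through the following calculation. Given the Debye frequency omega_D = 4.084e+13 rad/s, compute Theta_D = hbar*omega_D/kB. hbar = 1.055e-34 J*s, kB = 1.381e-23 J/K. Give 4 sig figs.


Step 1: hbar*omega_D = 1.055e-34 * 4.084e+13 = 4.309e-21 J
Step 2: Theta_D = 4.309e-21 / 1.381e-23
Step 3: Theta_D = 312 K

312


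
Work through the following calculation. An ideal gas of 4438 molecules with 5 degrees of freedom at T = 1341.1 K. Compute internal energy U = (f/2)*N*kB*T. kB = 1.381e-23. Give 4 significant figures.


Step 1: f/2 = 5/2 = 2.5
Step 2: N*kB*T = 4438*1.381e-23*1341.1 = 8.219e-17
Step 3: U = 2.5 * 8.219e-17 = 2.055e-16 J

2.055e-16


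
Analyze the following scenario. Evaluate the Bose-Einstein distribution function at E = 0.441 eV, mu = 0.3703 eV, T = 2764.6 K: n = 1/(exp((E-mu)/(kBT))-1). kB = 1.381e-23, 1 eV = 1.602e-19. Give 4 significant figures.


Step 1: (E - mu) = 0.0707 eV
Step 2: x = (E-mu)*eV/(kB*T) = 0.0707*1.602e-19/(1.381e-23*2764.6) = 0.2967
Step 3: exp(x) = 1.345
Step 4: n = 1/(exp(x)-1) = 2.896

2.896


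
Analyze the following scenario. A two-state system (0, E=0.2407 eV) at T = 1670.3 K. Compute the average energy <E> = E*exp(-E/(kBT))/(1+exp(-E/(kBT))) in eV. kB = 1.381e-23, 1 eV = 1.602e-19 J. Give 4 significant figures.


Step 1: beta*E = 0.2407*1.602e-19/(1.381e-23*1670.3) = 1.672
Step 2: exp(-beta*E) = 0.1879
Step 3: <E> = 0.2407*0.1879/(1+0.1879) = 0.03808 eV

0.03808


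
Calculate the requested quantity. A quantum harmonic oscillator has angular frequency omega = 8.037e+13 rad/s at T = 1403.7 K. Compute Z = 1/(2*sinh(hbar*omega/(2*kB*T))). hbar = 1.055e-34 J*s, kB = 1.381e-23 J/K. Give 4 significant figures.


Step 1: Compute x = hbar*omega/(kB*T) = 1.055e-34*8.037e+13/(1.381e-23*1403.7) = 0.4374
Step 2: x/2 = 0.2187
Step 3: sinh(x/2) = 0.2204
Step 4: Z = 1/(2*0.2204) = 2.268

2.268


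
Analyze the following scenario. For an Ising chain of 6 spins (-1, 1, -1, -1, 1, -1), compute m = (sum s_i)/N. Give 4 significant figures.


Step 1: Count up spins (+1): 2, down spins (-1): 4
Step 2: Total magnetization M = 2 - 4 = -2
Step 3: m = M/N = -2/6 = -0.3333

-0.3333


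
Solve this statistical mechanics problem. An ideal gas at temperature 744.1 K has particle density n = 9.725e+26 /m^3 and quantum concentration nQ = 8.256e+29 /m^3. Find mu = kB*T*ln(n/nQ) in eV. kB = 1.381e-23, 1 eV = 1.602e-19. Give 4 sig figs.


Step 1: n/nQ = 9.725e+26/8.256e+29 = 0.001178
Step 2: ln(n/nQ) = -6.744
Step 3: mu = kB*T*ln(n/nQ) = 1.028e-20*-6.744 = -6.93e-20 J
Step 4: Convert to eV: -6.93e-20/1.602e-19 = -0.4326 eV

-0.4326


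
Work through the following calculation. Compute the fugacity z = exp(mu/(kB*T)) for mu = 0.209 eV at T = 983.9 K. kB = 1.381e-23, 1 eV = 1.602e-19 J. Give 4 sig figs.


Step 1: Convert mu to Joules: 0.209*1.602e-19 = 3.348e-20 J
Step 2: kB*T = 1.381e-23*983.9 = 1.359e-20 J
Step 3: mu/(kB*T) = 2.464
Step 4: z = exp(2.464) = 11.75

11.75


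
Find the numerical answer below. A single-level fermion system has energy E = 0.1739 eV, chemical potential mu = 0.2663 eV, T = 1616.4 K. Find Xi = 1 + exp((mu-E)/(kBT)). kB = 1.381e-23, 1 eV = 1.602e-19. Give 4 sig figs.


Step 1: (mu - E) = 0.2663 - 0.1739 = 0.0924 eV
Step 2: x = (mu-E)*eV/(kB*T) = 0.0924*1.602e-19/(1.381e-23*1616.4) = 0.6631
Step 3: exp(x) = 1.941
Step 4: Xi = 1 + 1.941 = 2.941

2.941


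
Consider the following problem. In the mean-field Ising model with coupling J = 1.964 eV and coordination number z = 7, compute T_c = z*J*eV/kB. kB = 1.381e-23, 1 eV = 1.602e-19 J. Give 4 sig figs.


Step 1: z*J = 7*1.964 = 13.75 eV
Step 2: Convert to Joules: 13.75*1.602e-19 = 2.202e-18 J
Step 3: T_c = 2.202e-18 / 1.381e-23 = 1.595e+05 K

1.595e+05


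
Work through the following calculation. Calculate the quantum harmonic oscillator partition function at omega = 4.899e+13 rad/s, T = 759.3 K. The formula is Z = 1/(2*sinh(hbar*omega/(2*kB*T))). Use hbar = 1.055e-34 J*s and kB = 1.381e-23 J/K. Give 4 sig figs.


Step 1: Compute x = hbar*omega/(kB*T) = 1.055e-34*4.899e+13/(1.381e-23*759.3) = 0.4929
Step 2: x/2 = 0.2464
Step 3: sinh(x/2) = 0.2489
Step 4: Z = 1/(2*0.2489) = 2.008

2.008


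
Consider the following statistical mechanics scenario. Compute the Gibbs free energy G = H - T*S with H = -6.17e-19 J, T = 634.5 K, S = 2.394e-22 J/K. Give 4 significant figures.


Step 1: T*S = 634.5 * 2.394e-22 = 1.519e-19 J
Step 2: G = H - T*S = -6.17e-19 - 1.519e-19
Step 3: G = -7.689e-19 J

-7.689e-19


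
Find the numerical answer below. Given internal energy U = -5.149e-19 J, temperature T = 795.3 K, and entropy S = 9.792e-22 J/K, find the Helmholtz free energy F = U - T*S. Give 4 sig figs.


Step 1: T*S = 795.3 * 9.792e-22 = 7.788e-19 J
Step 2: F = U - T*S = -5.149e-19 - 7.788e-19
Step 3: F = -1.294e-18 J

-1.294e-18


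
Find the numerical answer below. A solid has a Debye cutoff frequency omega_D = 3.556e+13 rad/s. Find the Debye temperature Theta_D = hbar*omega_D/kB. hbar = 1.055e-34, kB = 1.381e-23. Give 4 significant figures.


Step 1: hbar*omega_D = 1.055e-34 * 3.556e+13 = 3.752e-21 J
Step 2: Theta_D = 3.752e-21 / 1.381e-23
Step 3: Theta_D = 271.7 K

271.7


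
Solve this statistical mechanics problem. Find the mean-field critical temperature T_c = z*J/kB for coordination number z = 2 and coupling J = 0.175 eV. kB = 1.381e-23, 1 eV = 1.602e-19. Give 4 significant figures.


Step 1: z*J = 2*0.175 = 0.35 eV
Step 2: Convert to Joules: 0.35*1.602e-19 = 5.607e-20 J
Step 3: T_c = 5.607e-20 / 1.381e-23 = 4060 K

4060


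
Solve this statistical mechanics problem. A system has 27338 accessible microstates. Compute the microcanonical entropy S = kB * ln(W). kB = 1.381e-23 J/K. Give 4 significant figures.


Step 1: ln(W) = ln(27338) = 10.22
Step 2: S = kB * ln(W) = 1.381e-23 * 10.22
Step 3: S = 1.411e-22 J/K

1.411e-22


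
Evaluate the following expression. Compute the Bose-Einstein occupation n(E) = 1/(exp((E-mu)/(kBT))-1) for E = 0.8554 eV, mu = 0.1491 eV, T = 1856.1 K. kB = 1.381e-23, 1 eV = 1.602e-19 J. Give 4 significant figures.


Step 1: (E - mu) = 0.7063 eV
Step 2: x = (E-mu)*eV/(kB*T) = 0.7063*1.602e-19/(1.381e-23*1856.1) = 4.414
Step 3: exp(x) = 82.62
Step 4: n = 1/(exp(x)-1) = 0.01225

0.01225


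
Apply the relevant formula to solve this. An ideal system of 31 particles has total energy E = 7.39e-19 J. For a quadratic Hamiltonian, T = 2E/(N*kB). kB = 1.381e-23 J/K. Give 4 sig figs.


Step 1: Numerator = 2*E = 2*7.39e-19 = 1.478e-18 J
Step 2: Denominator = N*kB = 31*1.381e-23 = 4.281e-22
Step 3: T = 1.478e-18 / 4.281e-22 = 3452 K

3452


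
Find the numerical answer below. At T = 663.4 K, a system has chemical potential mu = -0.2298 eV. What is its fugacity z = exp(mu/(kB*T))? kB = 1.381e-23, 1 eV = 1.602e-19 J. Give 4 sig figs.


Step 1: Convert mu to Joules: -0.2298*1.602e-19 = -3.681e-20 J
Step 2: kB*T = 1.381e-23*663.4 = 9.162e-21 J
Step 3: mu/(kB*T) = -4.018
Step 4: z = exp(-4.018) = 0.01798

0.01798


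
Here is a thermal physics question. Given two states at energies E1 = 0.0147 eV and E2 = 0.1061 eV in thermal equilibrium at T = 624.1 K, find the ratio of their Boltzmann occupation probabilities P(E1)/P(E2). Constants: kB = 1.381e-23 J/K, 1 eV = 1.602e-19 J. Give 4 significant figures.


Step 1: Compute energy difference dE = E1 - E2 = 0.0147 - 0.1061 = -0.0914 eV
Step 2: Convert to Joules: dE_J = -0.0914 * 1.602e-19 = -1.464e-20 J
Step 3: Compute exponent = -dE_J / (kB * T) = -(-1.464e-20) / (1.381e-23 * 624.1) = 1.699
Step 4: P(E1)/P(E2) = exp(1.699) = 5.468

5.468


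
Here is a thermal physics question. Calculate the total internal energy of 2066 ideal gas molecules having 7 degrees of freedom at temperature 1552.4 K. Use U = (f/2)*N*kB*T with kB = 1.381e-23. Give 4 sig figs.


Step 1: f/2 = 7/2 = 3.5
Step 2: N*kB*T = 2066*1.381e-23*1552.4 = 4.429e-17
Step 3: U = 3.5 * 4.429e-17 = 1.55e-16 J

1.55e-16


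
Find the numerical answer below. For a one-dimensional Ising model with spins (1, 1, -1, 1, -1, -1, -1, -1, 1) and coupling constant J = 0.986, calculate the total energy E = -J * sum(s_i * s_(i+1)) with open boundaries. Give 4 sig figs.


Step 1: Nearest-neighbor products: 1, -1, -1, -1, 1, 1, 1, -1
Step 2: Sum of products = 0
Step 3: E = -0.986 * 0 = 0

0


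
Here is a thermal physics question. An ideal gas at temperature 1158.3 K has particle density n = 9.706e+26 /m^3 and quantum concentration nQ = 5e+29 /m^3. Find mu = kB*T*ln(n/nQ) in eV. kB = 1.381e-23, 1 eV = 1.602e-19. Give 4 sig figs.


Step 1: n/nQ = 9.706e+26/5e+29 = 0.001941
Step 2: ln(n/nQ) = -6.244
Step 3: mu = kB*T*ln(n/nQ) = 1.6e-20*-6.244 = -9.989e-20 J
Step 4: Convert to eV: -9.989e-20/1.602e-19 = -0.6235 eV

-0.6235


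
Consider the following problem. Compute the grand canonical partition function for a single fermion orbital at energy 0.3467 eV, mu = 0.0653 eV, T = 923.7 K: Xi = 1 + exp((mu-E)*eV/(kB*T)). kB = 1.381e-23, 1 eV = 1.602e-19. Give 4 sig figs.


Step 1: (mu - E) = 0.0653 - 0.3467 = -0.2814 eV
Step 2: x = (mu-E)*eV/(kB*T) = -0.2814*1.602e-19/(1.381e-23*923.7) = -3.534
Step 3: exp(x) = 0.02919
Step 4: Xi = 1 + 0.02919 = 1.029

1.029


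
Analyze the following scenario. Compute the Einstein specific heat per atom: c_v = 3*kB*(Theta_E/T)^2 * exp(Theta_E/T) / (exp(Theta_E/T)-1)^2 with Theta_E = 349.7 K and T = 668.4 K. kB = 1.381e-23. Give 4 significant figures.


Step 1: x = Theta_E/T = 349.7/668.4 = 0.5232
Step 2: x^2 = 0.2737
Step 3: exp(x) = 1.687
Step 4: c_v = 3*1.381e-23*0.2737*1.687/(1.687-1)^2 = 4.05e-23

4.05e-23


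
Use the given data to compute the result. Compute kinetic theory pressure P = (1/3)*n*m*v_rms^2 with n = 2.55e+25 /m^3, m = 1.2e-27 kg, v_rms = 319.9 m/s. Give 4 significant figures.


Step 1: v_rms^2 = 319.9^2 = 1.023e+05
Step 2: n*m = 2.55e+25*1.2e-27 = 0.0306
Step 3: P = (1/3)*0.0306*1.023e+05 = 1044 Pa

1044


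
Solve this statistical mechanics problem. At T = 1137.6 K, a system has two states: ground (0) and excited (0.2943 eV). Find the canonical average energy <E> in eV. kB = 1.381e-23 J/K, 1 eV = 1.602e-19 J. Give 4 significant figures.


Step 1: beta*E = 0.2943*1.602e-19/(1.381e-23*1137.6) = 3.001
Step 2: exp(-beta*E) = 0.04974
Step 3: <E> = 0.2943*0.04974/(1+0.04974) = 0.01394 eV

0.01394


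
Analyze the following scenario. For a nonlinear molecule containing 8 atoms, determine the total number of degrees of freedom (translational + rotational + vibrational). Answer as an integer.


Step 1: Translational DOF = 3
Step 2: Rotational DOF (nonlinear) = 3
Step 3: Vibrational DOF = 3*8 - 6 = 18
Step 4: Total = 3 + 3 + 18 = 24

24


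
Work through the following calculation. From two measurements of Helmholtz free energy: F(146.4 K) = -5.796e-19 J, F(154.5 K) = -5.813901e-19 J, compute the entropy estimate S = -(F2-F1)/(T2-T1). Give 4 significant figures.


Step 1: dF = F2 - F1 = -5.813901e-19 - (-5.796e-19) = -1.7901e-21 J
Step 2: dT = T2 - T1 = 154.5 - 146.4 = 8.1 K
Step 3: S = -dF/dT = -(-1.7901e-21)/8.1 = 2.21e-22 J/K

2.21e-22


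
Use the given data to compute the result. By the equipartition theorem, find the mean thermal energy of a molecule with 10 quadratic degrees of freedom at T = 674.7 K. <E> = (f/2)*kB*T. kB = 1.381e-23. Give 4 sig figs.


Step 1: f/2 = 10/2 = 5
Step 2: kB*T = 1.381e-23 * 674.7 = 9.318e-21
Step 3: <E> = 5 * 9.318e-21 = 4.659e-20 J

4.659e-20


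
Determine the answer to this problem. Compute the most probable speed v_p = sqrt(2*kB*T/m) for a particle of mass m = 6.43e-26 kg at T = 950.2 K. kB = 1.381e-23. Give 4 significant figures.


Step 1: Numerator = 2*kB*T = 2*1.381e-23*950.2 = 2.624e-20
Step 2: Ratio = 2.624e-20 / 6.43e-26 = 4.082e+05
Step 3: v_p = sqrt(4.082e+05) = 638.9 m/s

638.9


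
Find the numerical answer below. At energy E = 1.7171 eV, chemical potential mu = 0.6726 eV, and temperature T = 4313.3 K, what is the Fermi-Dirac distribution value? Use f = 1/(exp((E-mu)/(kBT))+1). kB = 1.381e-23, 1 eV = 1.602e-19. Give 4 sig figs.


Step 1: (E - mu) = 1.7171 - 0.6726 = 1.045 eV
Step 2: Convert: (E-mu)*eV = 1.673e-19 J
Step 3: x = (E-mu)*eV/(kB*T) = 2.809
Step 4: f = 1/(exp(2.809)+1) = 0.05683

0.05683


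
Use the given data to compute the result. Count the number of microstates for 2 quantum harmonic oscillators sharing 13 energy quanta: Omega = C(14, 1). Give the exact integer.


Step 1: Use binomial coefficient C(14, 1)
Step 2: Numerator = 14! / 13!
Step 3: Denominator = 1!
Step 4: Omega = 14

14


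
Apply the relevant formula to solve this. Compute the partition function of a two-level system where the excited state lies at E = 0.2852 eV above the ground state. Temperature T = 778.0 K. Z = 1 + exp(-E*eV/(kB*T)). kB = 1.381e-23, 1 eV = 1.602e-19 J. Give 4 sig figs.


Step 1: Compute beta*E = E*eV/(kB*T) = 0.2852*1.602e-19/(1.381e-23*778.0) = 4.252
Step 2: exp(-beta*E) = exp(-4.252) = 0.01423
Step 3: Z = 1 + 0.01423 = 1.014

1.014


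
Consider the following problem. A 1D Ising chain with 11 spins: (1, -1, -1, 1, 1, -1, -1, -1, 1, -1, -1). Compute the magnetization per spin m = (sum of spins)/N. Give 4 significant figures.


Step 1: Count up spins (+1): 4, down spins (-1): 7
Step 2: Total magnetization M = 4 - 7 = -3
Step 3: m = M/N = -3/11 = -0.2727

-0.2727


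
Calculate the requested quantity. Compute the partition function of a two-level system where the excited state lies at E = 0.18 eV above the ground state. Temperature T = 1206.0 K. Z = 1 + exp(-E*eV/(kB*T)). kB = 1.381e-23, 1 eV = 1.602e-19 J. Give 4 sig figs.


Step 1: Compute beta*E = E*eV/(kB*T) = 0.18*1.602e-19/(1.381e-23*1206.0) = 1.731
Step 2: exp(-beta*E) = exp(-1.731) = 0.177
Step 3: Z = 1 + 0.177 = 1.177

1.177


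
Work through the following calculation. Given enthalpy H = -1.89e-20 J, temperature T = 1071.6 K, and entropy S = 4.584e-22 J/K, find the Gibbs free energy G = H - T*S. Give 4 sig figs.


Step 1: T*S = 1071.6 * 4.584e-22 = 4.912e-19 J
Step 2: G = H - T*S = -1.89e-20 - 4.912e-19
Step 3: G = -5.101e-19 J

-5.101e-19


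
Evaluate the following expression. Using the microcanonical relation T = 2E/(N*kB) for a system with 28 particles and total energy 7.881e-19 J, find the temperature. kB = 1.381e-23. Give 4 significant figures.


Step 1: Numerator = 2*E = 2*7.881e-19 = 1.576e-18 J
Step 2: Denominator = N*kB = 28*1.381e-23 = 3.867e-22
Step 3: T = 1.576e-18 / 3.867e-22 = 4076 K

4076


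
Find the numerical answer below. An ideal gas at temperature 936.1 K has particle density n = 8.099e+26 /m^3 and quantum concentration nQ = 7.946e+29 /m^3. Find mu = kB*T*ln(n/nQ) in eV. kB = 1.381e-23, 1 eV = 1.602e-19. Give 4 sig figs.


Step 1: n/nQ = 8.099e+26/7.946e+29 = 0.001019
Step 2: ln(n/nQ) = -6.889
Step 3: mu = kB*T*ln(n/nQ) = 1.293e-20*-6.889 = -8.905e-20 J
Step 4: Convert to eV: -8.905e-20/1.602e-19 = -0.5559 eV

-0.5559


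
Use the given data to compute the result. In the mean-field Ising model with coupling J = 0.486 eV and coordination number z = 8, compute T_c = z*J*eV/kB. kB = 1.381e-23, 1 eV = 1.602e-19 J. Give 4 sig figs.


Step 1: z*J = 8*0.486 = 3.888 eV
Step 2: Convert to Joules: 3.888*1.602e-19 = 6.229e-19 J
Step 3: T_c = 6.229e-19 / 1.381e-23 = 4.51e+04 K

4.51e+04


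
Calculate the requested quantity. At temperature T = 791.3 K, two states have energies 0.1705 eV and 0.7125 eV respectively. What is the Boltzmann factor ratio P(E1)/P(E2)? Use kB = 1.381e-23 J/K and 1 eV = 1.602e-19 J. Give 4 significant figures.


Step 1: Compute energy difference dE = E1 - E2 = 0.1705 - 0.7125 = -0.542 eV
Step 2: Convert to Joules: dE_J = -0.542 * 1.602e-19 = -8.683e-20 J
Step 3: Compute exponent = -dE_J / (kB * T) = -(-8.683e-20) / (1.381e-23 * 791.3) = 7.946
Step 4: P(E1)/P(E2) = exp(7.946) = 2823

2823


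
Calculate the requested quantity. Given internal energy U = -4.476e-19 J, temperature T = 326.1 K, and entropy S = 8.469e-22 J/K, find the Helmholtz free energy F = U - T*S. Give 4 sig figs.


Step 1: T*S = 326.1 * 8.469e-22 = 2.762e-19 J
Step 2: F = U - T*S = -4.476e-19 - 2.762e-19
Step 3: F = -7.238e-19 J

-7.238e-19


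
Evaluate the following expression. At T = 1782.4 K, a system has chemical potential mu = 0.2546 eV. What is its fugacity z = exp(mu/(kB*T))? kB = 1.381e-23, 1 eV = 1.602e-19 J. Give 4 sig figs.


Step 1: Convert mu to Joules: 0.2546*1.602e-19 = 4.079e-20 J
Step 2: kB*T = 1.381e-23*1782.4 = 2.461e-20 J
Step 3: mu/(kB*T) = 1.657
Step 4: z = exp(1.657) = 5.244

5.244


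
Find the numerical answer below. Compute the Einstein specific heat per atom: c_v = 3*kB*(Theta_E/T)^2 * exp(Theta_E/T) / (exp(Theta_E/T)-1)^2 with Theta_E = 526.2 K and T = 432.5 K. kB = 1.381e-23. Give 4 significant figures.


Step 1: x = Theta_E/T = 526.2/432.5 = 1.217
Step 2: x^2 = 1.48
Step 3: exp(x) = 3.376
Step 4: c_v = 3*1.381e-23*1.48*3.376/(3.376-1)^2 = 3.668e-23

3.668e-23


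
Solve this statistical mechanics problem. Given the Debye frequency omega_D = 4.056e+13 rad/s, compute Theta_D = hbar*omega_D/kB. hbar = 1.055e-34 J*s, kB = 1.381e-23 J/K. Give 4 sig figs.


Step 1: hbar*omega_D = 1.055e-34 * 4.056e+13 = 4.279e-21 J
Step 2: Theta_D = 4.279e-21 / 1.381e-23
Step 3: Theta_D = 309.9 K

309.9


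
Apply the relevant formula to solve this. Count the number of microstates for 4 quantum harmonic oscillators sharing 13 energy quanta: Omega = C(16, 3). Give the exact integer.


Step 1: Use binomial coefficient C(16, 3)
Step 2: Numerator = 16! / 13!
Step 3: Denominator = 3!
Step 4: Omega = 560

560


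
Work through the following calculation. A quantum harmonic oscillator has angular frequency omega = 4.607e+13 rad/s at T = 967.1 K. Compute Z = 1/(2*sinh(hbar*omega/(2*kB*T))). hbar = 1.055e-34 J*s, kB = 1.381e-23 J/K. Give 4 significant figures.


Step 1: Compute x = hbar*omega/(kB*T) = 1.055e-34*4.607e+13/(1.381e-23*967.1) = 0.3639
Step 2: x/2 = 0.182
Step 3: sinh(x/2) = 0.183
Step 4: Z = 1/(2*0.183) = 2.733

2.733


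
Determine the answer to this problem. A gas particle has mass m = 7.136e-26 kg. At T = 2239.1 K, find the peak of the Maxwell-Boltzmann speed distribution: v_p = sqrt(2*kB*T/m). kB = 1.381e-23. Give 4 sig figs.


Step 1: Numerator = 2*kB*T = 2*1.381e-23*2239.1 = 6.184e-20
Step 2: Ratio = 6.184e-20 / 7.136e-26 = 8.666e+05
Step 3: v_p = sqrt(8.666e+05) = 930.9 m/s

930.9


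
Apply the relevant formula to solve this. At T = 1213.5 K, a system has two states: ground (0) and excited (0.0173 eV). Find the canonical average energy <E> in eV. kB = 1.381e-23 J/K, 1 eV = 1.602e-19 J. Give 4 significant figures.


Step 1: beta*E = 0.0173*1.602e-19/(1.381e-23*1213.5) = 0.1654
Step 2: exp(-beta*E) = 0.8476
Step 3: <E> = 0.0173*0.8476/(1+0.8476) = 0.007936 eV

0.007936


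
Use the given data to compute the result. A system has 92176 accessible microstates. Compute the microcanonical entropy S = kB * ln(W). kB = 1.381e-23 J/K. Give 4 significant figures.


Step 1: ln(W) = ln(92176) = 11.43
Step 2: S = kB * ln(W) = 1.381e-23 * 11.43
Step 3: S = 1.579e-22 J/K

1.579e-22


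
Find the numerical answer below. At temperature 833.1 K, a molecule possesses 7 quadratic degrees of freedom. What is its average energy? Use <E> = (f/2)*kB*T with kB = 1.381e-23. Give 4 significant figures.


Step 1: f/2 = 7/2 = 3.5
Step 2: kB*T = 1.381e-23 * 833.1 = 1.151e-20
Step 3: <E> = 3.5 * 1.151e-20 = 4.027e-20 J

4.027e-20


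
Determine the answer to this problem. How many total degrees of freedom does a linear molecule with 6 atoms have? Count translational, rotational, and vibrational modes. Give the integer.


Step 1: Translational DOF = 3
Step 2: Rotational DOF (linear) = 2
Step 3: Vibrational DOF = 3*6 - 5 = 13
Step 4: Total = 3 + 2 + 13 = 18

18


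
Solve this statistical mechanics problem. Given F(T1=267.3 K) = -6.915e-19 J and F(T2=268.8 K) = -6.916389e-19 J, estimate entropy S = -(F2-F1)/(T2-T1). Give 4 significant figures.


Step 1: dF = F2 - F1 = -6.916389e-19 - (-6.915e-19) = -1.389e-22 J
Step 2: dT = T2 - T1 = 268.8 - 267.3 = 1.5 K
Step 3: S = -dF/dT = -(-1.389e-22)/1.5 = 9.26e-23 J/K

9.26e-23


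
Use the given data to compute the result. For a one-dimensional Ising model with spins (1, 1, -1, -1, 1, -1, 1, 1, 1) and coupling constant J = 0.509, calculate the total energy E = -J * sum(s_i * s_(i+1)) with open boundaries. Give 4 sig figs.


Step 1: Nearest-neighbor products: 1, -1, 1, -1, -1, -1, 1, 1
Step 2: Sum of products = 0
Step 3: E = -0.509 * 0 = 0

0


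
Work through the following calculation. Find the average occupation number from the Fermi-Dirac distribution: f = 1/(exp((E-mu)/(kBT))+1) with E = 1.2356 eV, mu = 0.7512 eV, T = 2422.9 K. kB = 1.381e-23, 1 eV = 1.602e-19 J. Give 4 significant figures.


Step 1: (E - mu) = 1.2356 - 0.7512 = 0.4844 eV
Step 2: Convert: (E-mu)*eV = 7.76e-20 J
Step 3: x = (E-mu)*eV/(kB*T) = 2.319
Step 4: f = 1/(exp(2.319)+1) = 0.08955

0.08955


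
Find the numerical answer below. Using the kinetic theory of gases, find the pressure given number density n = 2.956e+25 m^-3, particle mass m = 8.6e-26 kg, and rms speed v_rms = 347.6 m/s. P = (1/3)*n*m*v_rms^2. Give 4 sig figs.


Step 1: v_rms^2 = 347.6^2 = 1.208e+05
Step 2: n*m = 2.956e+25*8.6e-26 = 2.542
Step 3: P = (1/3)*2.542*1.208e+05 = 1.024e+05 Pa

1.024e+05


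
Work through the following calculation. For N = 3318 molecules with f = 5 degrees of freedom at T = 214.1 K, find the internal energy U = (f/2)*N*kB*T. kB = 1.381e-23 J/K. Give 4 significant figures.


Step 1: f/2 = 5/2 = 2.5
Step 2: N*kB*T = 3318*1.381e-23*214.1 = 9.81e-18
Step 3: U = 2.5 * 9.81e-18 = 2.453e-17 J

2.453e-17


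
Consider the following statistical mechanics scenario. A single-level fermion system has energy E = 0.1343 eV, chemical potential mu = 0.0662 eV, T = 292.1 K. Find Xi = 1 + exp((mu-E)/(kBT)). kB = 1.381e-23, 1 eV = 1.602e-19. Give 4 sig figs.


Step 1: (mu - E) = 0.0662 - 0.1343 = -0.0681 eV
Step 2: x = (mu-E)*eV/(kB*T) = -0.0681*1.602e-19/(1.381e-23*292.1) = -2.704
Step 3: exp(x) = 0.0669
Step 4: Xi = 1 + 0.0669 = 1.067

1.067


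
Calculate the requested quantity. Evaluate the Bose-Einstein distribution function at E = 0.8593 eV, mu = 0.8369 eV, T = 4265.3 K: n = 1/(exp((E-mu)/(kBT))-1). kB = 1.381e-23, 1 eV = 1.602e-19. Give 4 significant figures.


Step 1: (E - mu) = 0.0224 eV
Step 2: x = (E-mu)*eV/(kB*T) = 0.0224*1.602e-19/(1.381e-23*4265.3) = 0.06092
Step 3: exp(x) = 1.063
Step 4: n = 1/(exp(x)-1) = 15.92

15.92


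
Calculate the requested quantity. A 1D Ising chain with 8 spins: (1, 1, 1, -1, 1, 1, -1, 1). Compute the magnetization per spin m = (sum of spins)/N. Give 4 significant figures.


Step 1: Count up spins (+1): 6, down spins (-1): 2
Step 2: Total magnetization M = 6 - 2 = 4
Step 3: m = M/N = 4/8 = 0.5

0.5


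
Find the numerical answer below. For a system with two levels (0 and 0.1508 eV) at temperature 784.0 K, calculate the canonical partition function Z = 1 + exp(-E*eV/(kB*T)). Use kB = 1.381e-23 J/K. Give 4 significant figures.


Step 1: Compute beta*E = E*eV/(kB*T) = 0.1508*1.602e-19/(1.381e-23*784.0) = 2.231
Step 2: exp(-beta*E) = exp(-2.231) = 0.1074
Step 3: Z = 1 + 0.1074 = 1.107

1.107


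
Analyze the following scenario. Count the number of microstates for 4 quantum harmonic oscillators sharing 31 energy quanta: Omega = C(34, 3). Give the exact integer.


Step 1: Use binomial coefficient C(34, 3)
Step 2: Numerator = 34! / 31!
Step 3: Denominator = 3!
Step 4: Omega = 5984

5984


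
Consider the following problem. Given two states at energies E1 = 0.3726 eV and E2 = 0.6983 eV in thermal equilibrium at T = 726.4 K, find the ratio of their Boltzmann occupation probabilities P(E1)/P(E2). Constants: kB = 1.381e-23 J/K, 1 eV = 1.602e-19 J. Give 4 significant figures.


Step 1: Compute energy difference dE = E1 - E2 = 0.3726 - 0.6983 = -0.3257 eV
Step 2: Convert to Joules: dE_J = -0.3257 * 1.602e-19 = -5.218e-20 J
Step 3: Compute exponent = -dE_J / (kB * T) = -(-5.218e-20) / (1.381e-23 * 726.4) = 5.201
Step 4: P(E1)/P(E2) = exp(5.201) = 181.5

181.5


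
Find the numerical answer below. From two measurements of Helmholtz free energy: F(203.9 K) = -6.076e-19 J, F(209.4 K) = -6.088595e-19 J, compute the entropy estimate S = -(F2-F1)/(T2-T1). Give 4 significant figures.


Step 1: dF = F2 - F1 = -6.088595e-19 - (-6.076e-19) = -1.2595e-21 J
Step 2: dT = T2 - T1 = 209.4 - 203.9 = 5.5 K
Step 3: S = -dF/dT = -(-1.2595e-21)/5.5 = 2.29e-22 J/K

2.29e-22


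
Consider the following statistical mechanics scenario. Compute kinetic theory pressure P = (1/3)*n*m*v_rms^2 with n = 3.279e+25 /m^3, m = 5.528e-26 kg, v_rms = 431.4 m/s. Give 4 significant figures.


Step 1: v_rms^2 = 431.4^2 = 1.861e+05
Step 2: n*m = 3.279e+25*5.528e-26 = 1.813
Step 3: P = (1/3)*1.813*1.861e+05 = 1.124e+05 Pa

1.124e+05


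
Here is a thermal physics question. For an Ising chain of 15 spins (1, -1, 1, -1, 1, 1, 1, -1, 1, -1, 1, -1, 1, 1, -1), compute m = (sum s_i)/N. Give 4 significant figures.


Step 1: Count up spins (+1): 9, down spins (-1): 6
Step 2: Total magnetization M = 9 - 6 = 3
Step 3: m = M/N = 3/15 = 0.2

0.2
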